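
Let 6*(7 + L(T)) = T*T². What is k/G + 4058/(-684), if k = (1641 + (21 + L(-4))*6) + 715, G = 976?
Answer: -36491/10431 ≈ -3.4983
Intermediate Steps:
L(T) = -7 + T³/6 (L(T) = -7 + (T*T²)/6 = -7 + T³/6)
k = 2376 (k = (1641 + (21 + (-7 + (⅙)*(-4)³))*6) + 715 = (1641 + (21 + (-7 + (⅙)*(-64)))*6) + 715 = (1641 + (21 + (-7 - 32/3))*6) + 715 = (1641 + (21 - 53/3)*6) + 715 = (1641 + (10/3)*6) + 715 = (1641 + 20) + 715 = 1661 + 715 = 2376)
k/G + 4058/(-684) = 2376/976 + 4058/(-684) = 2376*(1/976) + 4058*(-1/684) = 297/122 - 2029/342 = -36491/10431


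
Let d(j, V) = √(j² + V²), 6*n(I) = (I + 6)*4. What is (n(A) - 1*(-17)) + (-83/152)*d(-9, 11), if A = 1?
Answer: 65/3 - 83*√202/152 ≈ 13.906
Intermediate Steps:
n(I) = 4 + 2*I/3 (n(I) = ((I + 6)*4)/6 = ((6 + I)*4)/6 = (24 + 4*I)/6 = 4 + 2*I/3)
d(j, V) = √(V² + j²)
(n(A) - 1*(-17)) + (-83/152)*d(-9, 11) = ((4 + (⅔)*1) - 1*(-17)) + (-83/152)*√(11² + (-9)²) = ((4 + ⅔) + 17) + (-83*1/152)*√(121 + 81) = (14/3 + 17) - 83*√202/152 = 65/3 - 83*√202/152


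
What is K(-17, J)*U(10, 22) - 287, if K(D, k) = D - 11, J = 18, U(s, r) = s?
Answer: -567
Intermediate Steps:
K(D, k) = -11 + D
K(-17, J)*U(10, 22) - 287 = (-11 - 17)*10 - 287 = -28*10 - 287 = -280 - 287 = -567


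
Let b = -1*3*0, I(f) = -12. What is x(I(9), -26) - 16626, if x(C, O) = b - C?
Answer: -16614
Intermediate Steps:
b = 0 (b = -3*0 = 0)
x(C, O) = -C (x(C, O) = 0 - C = -C)
x(I(9), -26) - 16626 = -1*(-12) - 16626 = 12 - 16626 = -16614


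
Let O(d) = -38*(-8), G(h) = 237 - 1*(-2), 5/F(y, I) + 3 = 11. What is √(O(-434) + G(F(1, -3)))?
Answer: √543 ≈ 23.302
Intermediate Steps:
F(y, I) = 5/8 (F(y, I) = 5/(-3 + 11) = 5/8)
G(h) = 239 (G(h) = 237 + 2 = 239)
O(d) = 304
√(O(-434) + G(F(1, -3))) = √(304 + 239) = √543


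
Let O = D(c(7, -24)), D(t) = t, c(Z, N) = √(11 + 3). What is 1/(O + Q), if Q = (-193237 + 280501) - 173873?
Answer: -86609/7501118867 - √14/7501118867 ≈ -1.1547e-5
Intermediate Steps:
c(Z, N) = √14
Q = -86609 (Q = 87264 - 173873 = -86609)
O = √14 ≈ 3.7417
1/(O + Q) = 1/(√14 - 86609) = 1/(-86609 + √14)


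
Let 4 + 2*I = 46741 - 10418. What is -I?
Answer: -36319/2 ≈ -18160.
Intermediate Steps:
I = 36319/2 (I = -2 + (46741 - 10418)/2 = -2 + (½)*36323 = -2 + 36323/2 = 36319/2 ≈ 18160.)
-I = -1*36319/2 = -36319/2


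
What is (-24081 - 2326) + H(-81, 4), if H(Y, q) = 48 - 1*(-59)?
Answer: -26300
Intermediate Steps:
H(Y, q) = 107 (H(Y, q) = 48 + 59 = 107)
(-24081 - 2326) + H(-81, 4) = (-24081 - 2326) + 107 = -26407 + 107 = -26300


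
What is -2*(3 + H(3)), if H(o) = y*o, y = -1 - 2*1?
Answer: 12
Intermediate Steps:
y = -3 (y = -1 - 2 = -3)
H(o) = -3*o
-2*(3 + H(3)) = -2*(3 - 3*3) = -2*(3 - 9) = -2*(-6) = 12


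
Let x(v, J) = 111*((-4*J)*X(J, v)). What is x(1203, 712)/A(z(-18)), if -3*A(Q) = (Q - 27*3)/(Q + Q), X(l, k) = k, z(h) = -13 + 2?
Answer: 6274982736/23 ≈ 2.7283e+8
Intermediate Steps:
z(h) = -11
A(Q) = -(-81 + Q)/(6*Q) (A(Q) = -(Q - 27*3)/(3*(Q + Q)) = -(Q - 81)/(3*(2*Q)) = -(-81 + Q)*1/(2*Q)/3 = -(-81 + Q)/(6*Q))
x(v, J) = -444*J*v (x(v, J) = 111*((-4*J)*v) = 111*(-4*J*v) = -444*J*v)
x(1203, 712)/A(z(-18)) = (-444*712*1203)/(((1/6)*(81 - 1*(-11))/(-11))) = -380301984*(-66/(81 + 11)) = -380301984/((1/6)*(-1/11)*92) = -380301984/(-46/33) = -380301984*(-33/46) = 6274982736/23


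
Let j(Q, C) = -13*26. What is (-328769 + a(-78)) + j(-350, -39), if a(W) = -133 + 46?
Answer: -329194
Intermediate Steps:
j(Q, C) = -338
a(W) = -87
(-328769 + a(-78)) + j(-350, -39) = (-328769 - 87) - 338 = -328856 - 338 = -329194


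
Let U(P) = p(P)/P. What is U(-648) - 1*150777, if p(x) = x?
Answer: -150776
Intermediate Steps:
U(P) = 1 (U(P) = P/P = 1)
U(-648) - 1*150777 = 1 - 1*150777 = 1 - 150777 = -150776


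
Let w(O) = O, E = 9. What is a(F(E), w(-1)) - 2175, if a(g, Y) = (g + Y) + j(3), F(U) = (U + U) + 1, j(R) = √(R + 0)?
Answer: -2157 + √3 ≈ -2155.3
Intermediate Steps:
j(R) = √R
F(U) = 1 + 2*U (F(U) = 2*U + 1 = 1 + 2*U)
a(g, Y) = Y + g + √3 (a(g, Y) = (g + Y) + √3 = (Y + g) + √3 = Y + g + √3)
a(F(E), w(-1)) - 2175 = (-1 + (1 + 2*9) + √3) - 2175 = (-1 + (1 + 18) + √3) - 2175 = (-1 + 19 + √3) - 2175 = (18 + √3) - 2175 = -2157 + √3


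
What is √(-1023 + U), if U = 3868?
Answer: √2845 ≈ 53.339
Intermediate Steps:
√(-1023 + U) = √(-1023 + 3868) = √2845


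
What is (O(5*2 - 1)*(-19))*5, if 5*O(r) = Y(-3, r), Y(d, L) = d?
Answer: 57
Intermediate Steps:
O(r) = -⅗ (O(r) = (⅕)*(-3) = -⅗)
(O(5*2 - 1)*(-19))*5 = -⅗*(-19)*5 = (57/5)*5 = 57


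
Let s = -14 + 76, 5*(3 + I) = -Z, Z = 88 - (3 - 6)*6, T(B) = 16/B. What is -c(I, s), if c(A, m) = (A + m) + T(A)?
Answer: -22469/605 ≈ -37.139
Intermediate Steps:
Z = 106 (Z = 88 - (-3)*6 = 88 - 1*(-18) = 88 + 18 = 106)
I = -121/5 (I = -3 + (-1*106)/5 = -3 + (⅕)*(-106) = -3 - 106/5 = -121/5 ≈ -24.200)
s = 62
c(A, m) = A + m + 16/A (c(A, m) = (A + m) + 16/A = A + m + 16/A)
-c(I, s) = -(-121/5 + 62 + 16/(-121/5)) = -(-121/5 + 62 + 16*(-5/121)) = -(-121/5 + 62 - 80/121) = -1*22469/605 = -22469/605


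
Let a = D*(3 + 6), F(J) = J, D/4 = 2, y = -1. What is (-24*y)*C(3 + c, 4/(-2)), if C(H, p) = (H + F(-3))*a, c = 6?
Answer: 10368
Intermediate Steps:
D = 8 (D = 4*2 = 8)
a = 72 (a = 8*(3 + 6) = 8*9 = 72)
C(H, p) = -216 + 72*H (C(H, p) = (H - 3)*72 = (-3 + H)*72 = -216 + 72*H)
(-24*y)*C(3 + c, 4/(-2)) = (-24*(-1))*(-216 + 72*(3 + 6)) = 24*(-216 + 72*9) = 24*(-216 + 648) = 24*432 = 10368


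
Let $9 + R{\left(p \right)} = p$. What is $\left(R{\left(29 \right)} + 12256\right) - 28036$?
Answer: $-15760$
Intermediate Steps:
$R{\left(p \right)} = -9 + p$
$\left(R{\left(29 \right)} + 12256\right) - 28036 = \left(\left(-9 + 29\right) + 12256\right) - 28036 = \left(20 + 12256\right) - 28036 = 12276 - 28036 = -15760$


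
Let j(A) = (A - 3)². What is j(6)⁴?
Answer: 6561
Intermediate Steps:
j(A) = (-3 + A)²
j(6)⁴ = ((-3 + 6)²)⁴ = (3²)⁴ = 9⁴ = 6561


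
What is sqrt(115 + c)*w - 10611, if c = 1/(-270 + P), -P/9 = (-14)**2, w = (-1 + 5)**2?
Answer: -10611 + 8*sqrt(52863434)/339 ≈ -10439.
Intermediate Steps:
w = 16 (w = 4**2 = 16)
P = -1764 (P = -9*(-14)**2 = -9*196 = -1764)
c = -1/2034 (c = 1/(-270 - 1764) = 1/(-2034) = -1/2034 ≈ -0.00049164)
sqrt(115 + c)*w - 10611 = sqrt(115 - 1/2034)*16 - 10611 = sqrt(233909/2034)*16 - 10611 = (sqrt(52863434)/678)*16 - 10611 = 8*sqrt(52863434)/339 - 10611 = -10611 + 8*sqrt(52863434)/339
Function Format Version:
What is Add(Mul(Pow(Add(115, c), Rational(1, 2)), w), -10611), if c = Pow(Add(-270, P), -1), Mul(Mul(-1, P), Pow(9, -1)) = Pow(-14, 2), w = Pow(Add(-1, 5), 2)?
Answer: Add(-10611, Mul(Rational(8, 339), Pow(52863434, Rational(1, 2)))) ≈ -10439.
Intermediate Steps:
w = 16 (w = Pow(4, 2) = 16)
P = -1764 (P = Mul(-9, Pow(-14, 2)) = Mul(-9, 196) = -1764)
c = Rational(-1, 2034) (c = Pow(Add(-270, -1764), -1) = Pow(-2034, -1) = Rational(-1, 2034) ≈ -0.00049164)
Add(Mul(Pow(Add(115, c), Rational(1, 2)), w), -10611) = Add(Mul(Pow(Add(115, Rational(-1, 2034)), Rational(1, 2)), 16), -10611) = Add(Mul(Pow(Rational(233909, 2034), Rational(1, 2)), 16), -10611) = Add(Mul(Mul(Rational(1, 678), Pow(52863434, Rational(1, 2))), 16), -10611) = Add(Mul(Rational(8, 339), Pow(52863434, Rational(1, 2))), -10611) = Add(-10611, Mul(Rational(8, 339), Pow(52863434, Rational(1, 2))))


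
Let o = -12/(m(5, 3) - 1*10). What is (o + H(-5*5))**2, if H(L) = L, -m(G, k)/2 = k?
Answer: 9409/16 ≈ 588.06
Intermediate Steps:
m(G, k) = -2*k
o = 3/4 (o = -12/(-2*3 - 1*10) = -12/(-6 - 10) = -12/(-16) = -12*(-1/16) = 3/4 ≈ 0.75000)
(o + H(-5*5))**2 = (3/4 - 5*5)**2 = (3/4 - 25)**2 = (-97/4)**2 = 9409/16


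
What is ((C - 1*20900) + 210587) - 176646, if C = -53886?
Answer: -40845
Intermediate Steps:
((C - 1*20900) + 210587) - 176646 = ((-53886 - 1*20900) + 210587) - 176646 = ((-53886 - 20900) + 210587) - 176646 = (-74786 + 210587) - 176646 = 135801 - 176646 = -40845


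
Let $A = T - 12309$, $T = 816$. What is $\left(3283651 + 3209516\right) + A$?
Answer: $6481674$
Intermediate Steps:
$A = -11493$ ($A = 816 - 12309 = -11493$)
$\left(3283651 + 3209516\right) + A = \left(3283651 + 3209516\right) - 11493 = 6493167 - 11493 = 6481674$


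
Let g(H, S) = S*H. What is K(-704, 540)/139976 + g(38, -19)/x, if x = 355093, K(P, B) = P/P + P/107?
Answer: -11025696425/5318381261176 ≈ -0.0020731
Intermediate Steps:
K(P, B) = 1 + P/107 (K(P, B) = 1 + P*(1/107) = 1 + P/107)
g(H, S) = H*S
K(-704, 540)/139976 + g(38, -19)/x = (1 + (1/107)*(-704))/139976 + (38*(-19))/355093 = (1 - 704/107)*(1/139976) - 722*1/355093 = -597/107*1/139976 - 722/355093 = -597/14977432 - 722/355093 = -11025696425/5318381261176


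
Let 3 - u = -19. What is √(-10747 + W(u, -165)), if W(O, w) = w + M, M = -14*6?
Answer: 2*I*√2749 ≈ 104.86*I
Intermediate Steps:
u = 22 (u = 3 - 1*(-19) = 3 + 19 = 22)
M = -84
W(O, w) = -84 + w (W(O, w) = w - 84 = -84 + w)
√(-10747 + W(u, -165)) = √(-10747 + (-84 - 165)) = √(-10747 - 249) = √(-10996) = 2*I*√2749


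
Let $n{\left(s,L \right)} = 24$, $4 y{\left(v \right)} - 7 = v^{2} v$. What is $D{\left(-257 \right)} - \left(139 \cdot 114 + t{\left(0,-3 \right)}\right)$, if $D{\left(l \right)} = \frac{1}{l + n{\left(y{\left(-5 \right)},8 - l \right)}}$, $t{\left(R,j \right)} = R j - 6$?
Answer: $- \frac{3690721}{233} \approx -15840.0$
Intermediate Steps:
$y{\left(v \right)} = \frac{7}{4} + \frac{v^{3}}{4}$ ($y{\left(v \right)} = \frac{7}{4} + \frac{v^{2} v}{4} = \frac{7}{4} + \frac{v^{3}}{4}$)
$t{\left(R,j \right)} = -6 + R j$
$D{\left(l \right)} = \frac{1}{24 + l}$ ($D{\left(l \right)} = \frac{1}{l + 24} = \frac{1}{24 + l}$)
$D{\left(-257 \right)} - \left(139 \cdot 114 + t{\left(0,-3 \right)}\right) = \frac{1}{24 - 257} - \left(139 \cdot 114 + \left(-6 + 0 \left(-3\right)\right)\right) = \frac{1}{-233} - \left(15846 + \left(-6 + 0\right)\right) = - \frac{1}{233} - \left(15846 - 6\right) = - \frac{1}{233} - 15840 = - \frac{3690721}{233}$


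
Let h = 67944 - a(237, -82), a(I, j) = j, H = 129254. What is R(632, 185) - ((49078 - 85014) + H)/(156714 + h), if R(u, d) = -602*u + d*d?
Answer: -38906923089/112370 ≈ -3.4624e+5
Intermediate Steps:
R(u, d) = d² - 602*u (R(u, d) = -602*u + d² = d² - 602*u)
h = 68026 (h = 67944 - 1*(-82) = 67944 + 82 = 68026)
R(632, 185) - ((49078 - 85014) + H)/(156714 + h) = (185² - 602*632) - ((49078 - 85014) + 129254)/(156714 + 68026) = (34225 - 380464) - (-35936 + 129254)/224740 = -346239 - 93318/224740 = -346239 - 1*46659/112370 = -346239 - 46659/112370 = -38906923089/112370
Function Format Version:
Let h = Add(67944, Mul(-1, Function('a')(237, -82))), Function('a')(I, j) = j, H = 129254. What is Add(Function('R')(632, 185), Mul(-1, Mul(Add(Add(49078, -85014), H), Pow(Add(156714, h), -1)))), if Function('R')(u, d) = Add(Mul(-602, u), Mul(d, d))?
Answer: Rational(-38906923089, 112370) ≈ -3.4624e+5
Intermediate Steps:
Function('R')(u, d) = Add(Pow(d, 2), Mul(-602, u)) (Function('R')(u, d) = Add(Mul(-602, u), Pow(d, 2)) = Add(Pow(d, 2), Mul(-602, u)))
h = 68026 (h = Add(67944, Mul(-1, -82)) = Add(67944, 82) = 68026)
Add(Function('R')(632, 185), Mul(-1, Mul(Add(Add(49078, -85014), H), Pow(Add(156714, h), -1)))) = Add(Add(Pow(185, 2), Mul(-602, 632)), Mul(-1, Mul(Add(Add(49078, -85014), 129254), Pow(Add(156714, 68026), -1)))) = Add(Add(34225, -380464), Mul(-1, Mul(Add(-35936, 129254), Pow(224740, -1)))) = Add(-346239, Mul(-1, Mul(93318, Rational(1, 224740)))) = Add(-346239, Mul(-1, Rational(46659, 112370))) = Add(-346239, Rational(-46659, 112370)) = Rational(-38906923089, 112370)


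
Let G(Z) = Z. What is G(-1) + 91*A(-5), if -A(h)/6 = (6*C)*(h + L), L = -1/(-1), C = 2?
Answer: 26207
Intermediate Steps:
L = 1 (L = -1*(-1) = 1)
A(h) = -72 - 72*h (A(h) = -6*6*2*(h + 1) = -72*(1 + h) = -6*(12 + 12*h) = -72 - 72*h)
G(-1) + 91*A(-5) = -1 + 91*(-72 - 72*(-5)) = -1 + 91*(-72 + 360) = -1 + 91*288 = -1 + 26208 = 26207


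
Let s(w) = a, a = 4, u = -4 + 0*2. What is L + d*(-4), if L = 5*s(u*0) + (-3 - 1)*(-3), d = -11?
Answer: 76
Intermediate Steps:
u = -4 (u = -4 + 0 = -4)
s(w) = 4
L = 32 (L = 5*4 + (-3 - 1)*(-3) = 20 - 4*(-3) = 20 + 12 = 32)
L + d*(-4) = 32 - 11*(-4) = 32 + 44 = 76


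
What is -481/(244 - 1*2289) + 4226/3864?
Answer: 5250377/3950940 ≈ 1.3289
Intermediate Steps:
-481/(244 - 1*2289) + 4226/3864 = -481/(244 - 2289) + 4226*(1/3864) = -481/(-2045) + 2113/1932 = -481*(-1/2045) + 2113/1932 = 481/2045 + 2113/1932 = 5250377/3950940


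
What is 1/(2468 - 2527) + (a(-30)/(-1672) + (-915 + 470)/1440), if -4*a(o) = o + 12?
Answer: -1167209/3551328 ≈ -0.32867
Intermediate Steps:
a(o) = -3 - o/4 (a(o) = -(o + 12)/4 = -(12 + o)/4 = -3 - o/4)
1/(2468 - 2527) + (a(-30)/(-1672) + (-915 + 470)/1440) = 1/(2468 - 2527) + ((-3 - ¼*(-30))/(-1672) + (-915 + 470)/1440) = 1/(-59) + ((-3 + 15/2)*(-1/1672) - 445*1/1440) = -1/59 + ((9/2)*(-1/1672) - 89/288) = -1/59 + (-9/3344 - 89/288) = -1/59 - 18763/60192 = -1167209/3551328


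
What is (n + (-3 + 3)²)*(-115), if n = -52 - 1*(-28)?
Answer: 2760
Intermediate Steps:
n = -24 (n = -52 + 28 = -24)
(n + (-3 + 3)²)*(-115) = (-24 + (-3 + 3)²)*(-115) = (-24 + 0²)*(-115) = (-24 + 0)*(-115) = -24*(-115) = 2760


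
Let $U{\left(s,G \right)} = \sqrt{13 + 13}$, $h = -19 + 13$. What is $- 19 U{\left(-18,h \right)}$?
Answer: $- 19 \sqrt{26} \approx -96.881$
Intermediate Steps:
$h = -6$
$U{\left(s,G \right)} = \sqrt{26}$
$- 19 U{\left(-18,h \right)} = - 19 \sqrt{26}$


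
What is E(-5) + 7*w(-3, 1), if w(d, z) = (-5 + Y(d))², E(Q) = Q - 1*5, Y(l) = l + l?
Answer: 837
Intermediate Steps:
Y(l) = 2*l
E(Q) = -5 + Q (E(Q) = Q - 5 = -5 + Q)
w(d, z) = (-5 + 2*d)²
E(-5) + 7*w(-3, 1) = (-5 - 5) + 7*(-5 + 2*(-3))² = -10 + 7*(-5 - 6)² = -10 + 7*(-11)² = -10 + 7*121 = -10 + 847 = 837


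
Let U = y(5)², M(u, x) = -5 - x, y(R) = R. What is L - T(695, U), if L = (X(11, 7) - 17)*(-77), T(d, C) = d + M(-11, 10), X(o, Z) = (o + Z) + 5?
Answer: -1142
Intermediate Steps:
X(o, Z) = 5 + Z + o (X(o, Z) = (Z + o) + 5 = 5 + Z + o)
U = 25 (U = 5² = 25)
T(d, C) = -15 + d (T(d, C) = d + (-5 - 1*10) = d + (-5 - 10) = d - 15 = -15 + d)
L = -462 (L = ((5 + 7 + 11) - 17)*(-77) = (23 - 17)*(-77) = 6*(-77) = -462)
L - T(695, U) = -462 - (-15 + 695) = -462 - 1*680 = -462 - 680 = -1142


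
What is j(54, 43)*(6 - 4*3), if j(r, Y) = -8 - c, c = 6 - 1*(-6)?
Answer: 120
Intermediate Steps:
c = 12 (c = 6 + 6 = 12)
j(r, Y) = -20 (j(r, Y) = -8 - 1*12 = -8 - 12 = -20)
j(54, 43)*(6 - 4*3) = -20*(6 - 4*3) = -20*(6 - 12) = -20*(-6) = 120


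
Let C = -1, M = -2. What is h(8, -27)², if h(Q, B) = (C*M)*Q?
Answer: 256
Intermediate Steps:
h(Q, B) = 2*Q (h(Q, B) = (-1*(-2))*Q = 2*Q)
h(8, -27)² = (2*8)² = 16² = 256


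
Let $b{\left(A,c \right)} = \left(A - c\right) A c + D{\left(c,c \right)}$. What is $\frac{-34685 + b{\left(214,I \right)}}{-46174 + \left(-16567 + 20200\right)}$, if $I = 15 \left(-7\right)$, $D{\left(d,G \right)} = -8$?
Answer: $\frac{7202623}{42541} \approx 169.31$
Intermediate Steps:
$I = -105$
$b{\left(A,c \right)} = -8 + A c \left(A - c\right)$ ($b{\left(A,c \right)} = \left(A - c\right) A c - 8 = A \left(A - c\right) c - 8 = A c \left(A - c\right) - 8 = -8 + A c \left(A - c\right)$)
$\frac{-34685 + b{\left(214,I \right)}}{-46174 + \left(-16567 + 20200\right)} = \frac{-34685 - \left(8 + 2359350 + 4808580\right)}{-46174 + \left(-16567 + 20200\right)} = \frac{-34685 - \left(4808588 + 2359350\right)}{-46174 + 3633} = \frac{-34685 - 7167938}{-42541} = \left(-34685 - 7167938\right) \left(- \frac{1}{42541}\right) = \left(-7202623\right) \left(- \frac{1}{42541}\right) = \frac{7202623}{42541}$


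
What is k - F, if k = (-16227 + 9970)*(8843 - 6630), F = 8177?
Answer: -13854918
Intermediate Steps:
k = -13846741 (k = -6257*2213 = -13846741)
k - F = -13846741 - 1*8177 = -13846741 - 8177 = -13854918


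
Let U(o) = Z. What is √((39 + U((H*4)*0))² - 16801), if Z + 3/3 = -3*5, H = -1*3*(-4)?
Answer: 12*I*√113 ≈ 127.56*I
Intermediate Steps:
H = 12 (H = -3*(-4) = 12)
Z = -16 (Z = -1 - 3*5 = -1 - 15 = -16)
U(o) = -16
√((39 + U((H*4)*0))² - 16801) = √((39 - 16)² - 16801) = √(23² - 16801) = √(529 - 16801) = √(-16272) = 12*I*√113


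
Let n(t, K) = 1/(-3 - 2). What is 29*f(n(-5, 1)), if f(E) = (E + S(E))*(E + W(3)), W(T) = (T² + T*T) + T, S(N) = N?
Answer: -6032/25 ≈ -241.28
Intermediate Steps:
W(T) = T + 2*T² (W(T) = (T² + T²) + T = 2*T² + T = T + 2*T²)
n(t, K) = -⅕ (n(t, K) = 1/(-5) = -⅕)
f(E) = 2*E*(21 + E) (f(E) = (E + E)*(E + 3*(1 + 2*3)) = (2*E)*(E + 3*(1 + 6)) = (2*E)*(E + 3*7) = (2*E)*(E + 21) = (2*E)*(21 + E) = 2*E*(21 + E))
29*f(n(-5, 1)) = 29*(2*(-⅕)*(21 - ⅕)) = 29*(2*(-⅕)*(104/5)) = 29*(-208/25) = -6032/25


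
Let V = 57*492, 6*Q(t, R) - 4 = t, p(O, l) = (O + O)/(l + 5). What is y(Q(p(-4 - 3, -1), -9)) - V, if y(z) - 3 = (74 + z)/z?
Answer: -27152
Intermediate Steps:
p(O, l) = 2*O/(5 + l) (p(O, l) = (2*O)/(5 + l) = 2*O/(5 + l))
Q(t, R) = ⅔ + t/6
y(z) = 3 + (74 + z)/z
V = 28044
y(Q(p(-4 - 3, -1), -9)) - V = (4 + 74/(⅔ + (2*(-4 - 3)/(5 - 1))/6)) - 1*28044 = (4 + 74/(⅔ + (2*(-7)/4)/6)) - 28044 = (4 + 74/(⅔ + (2*(-7)*(¼))/6)) - 28044 = (4 + 74/(⅔ + (⅙)*(-7/2))) - 28044 = (4 + 74/(⅔ - 7/12)) - 28044 = (4 + 74/(1/12)) - 28044 = (4 + 74*12) - 28044 = (4 + 888) - 28044 = 892 - 28044 = -27152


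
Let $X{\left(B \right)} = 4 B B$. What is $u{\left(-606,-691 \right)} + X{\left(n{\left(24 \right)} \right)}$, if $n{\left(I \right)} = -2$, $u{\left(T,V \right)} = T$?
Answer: $-590$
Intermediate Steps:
$X{\left(B \right)} = 4 B^{2}$
$u{\left(-606,-691 \right)} + X{\left(n{\left(24 \right)} \right)} = -606 + 4 \left(-2\right)^{2} = -606 + 4 \cdot 4 = -606 + 16 = -590$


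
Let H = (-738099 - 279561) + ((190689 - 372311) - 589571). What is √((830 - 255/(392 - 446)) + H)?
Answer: I*√64368658/6 ≈ 1337.2*I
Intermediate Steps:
H = -1788853 (H = -1017660 + (-181622 - 589571) = -1017660 - 771193 = -1788853)
√((830 - 255/(392 - 446)) + H) = √((830 - 255/(392 - 446)) - 1788853) = √((830 - 255/(-54)) - 1788853) = √((830 - 255*(-1/54)) - 1788853) = √((830 + 85/18) - 1788853) = √(15025/18 - 1788853) = √(-32184329/18) = I*√64368658/6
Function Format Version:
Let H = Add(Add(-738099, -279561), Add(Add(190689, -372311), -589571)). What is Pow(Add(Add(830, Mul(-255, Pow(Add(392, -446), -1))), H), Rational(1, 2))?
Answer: Mul(Rational(1, 6), I, Pow(64368658, Rational(1, 2))) ≈ Mul(1337.2, I)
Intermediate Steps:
H = -1788853 (H = Add(-1017660, Add(-181622, -589571)) = Add(-1017660, -771193) = -1788853)
Pow(Add(Add(830, Mul(-255, Pow(Add(392, -446), -1))), H), Rational(1, 2)) = Pow(Add(Add(830, Mul(-255, Pow(Add(392, -446), -1))), -1788853), Rational(1, 2)) = Pow(Add(Add(830, Mul(-255, Pow(-54, -1))), -1788853), Rational(1, 2)) = Pow(Add(Add(830, Mul(-255, Rational(-1, 54))), -1788853), Rational(1, 2)) = Pow(Add(Add(830, Rational(85, 18)), -1788853), Rational(1, 2)) = Pow(Add(Rational(15025, 18), -1788853), Rational(1, 2)) = Pow(Rational(-32184329, 18), Rational(1, 2)) = Mul(Rational(1, 6), I, Pow(64368658, Rational(1, 2)))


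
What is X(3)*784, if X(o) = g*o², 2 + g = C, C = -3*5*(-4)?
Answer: 409248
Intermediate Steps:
C = 60 (C = -15*(-4) = 60)
g = 58 (g = -2 + 60 = 58)
X(o) = 58*o²
X(3)*784 = (58*3²)*784 = (58*9)*784 = 522*784 = 409248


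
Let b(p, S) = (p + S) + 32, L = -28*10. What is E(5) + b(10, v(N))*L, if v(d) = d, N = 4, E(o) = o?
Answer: -12875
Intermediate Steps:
L = -280
b(p, S) = 32 + S + p (b(p, S) = (S + p) + 32 = 32 + S + p)
E(5) + b(10, v(N))*L = 5 + (32 + 4 + 10)*(-280) = 5 + 46*(-280) = 5 - 12880 = -12875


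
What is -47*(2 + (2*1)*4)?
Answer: -470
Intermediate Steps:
-47*(2 + (2*1)*4) = -47*(2 + 2*4) = -47*(2 + 8) = -47*10 = -470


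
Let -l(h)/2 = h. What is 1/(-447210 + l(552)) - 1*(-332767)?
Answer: 149184104837/448314 ≈ 3.3277e+5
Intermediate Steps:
l(h) = -2*h
1/(-447210 + l(552)) - 1*(-332767) = 1/(-447210 - 2*552) - 1*(-332767) = 1/(-447210 - 1104) + 332767 = 1/(-448314) + 332767 = -1/448314 + 332767 = 149184104837/448314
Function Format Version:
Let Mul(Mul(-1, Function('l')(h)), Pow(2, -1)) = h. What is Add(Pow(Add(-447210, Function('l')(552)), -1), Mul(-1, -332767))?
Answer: Rational(149184104837, 448314) ≈ 3.3277e+5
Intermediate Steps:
Function('l')(h) = Mul(-2, h)
Add(Pow(Add(-447210, Function('l')(552)), -1), Mul(-1, -332767)) = Add(Pow(Add(-447210, Mul(-2, 552)), -1), Mul(-1, -332767)) = Add(Pow(Add(-447210, -1104), -1), 332767) = Add(Pow(-448314, -1), 332767) = Add(Rational(-1, 448314), 332767) = Rational(149184104837, 448314)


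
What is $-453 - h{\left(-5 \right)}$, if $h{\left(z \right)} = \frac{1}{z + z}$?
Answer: $- \frac{4529}{10} \approx -452.9$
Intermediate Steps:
$h{\left(z \right)} = \frac{1}{2 z}$
$-453 - h{\left(-5 \right)} = -453 - \frac{1}{2 \left(-5\right)} = -453 - \frac{1}{2} \left(- \frac{1}{5}\right) = -453 - - \frac{1}{10} = -453 + \frac{1}{10} = - \frac{4529}{10}$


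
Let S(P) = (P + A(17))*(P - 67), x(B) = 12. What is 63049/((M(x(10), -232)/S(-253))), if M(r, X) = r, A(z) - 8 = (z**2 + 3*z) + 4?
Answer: -166449360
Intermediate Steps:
A(z) = 12 + z**2 + 3*z (A(z) = 8 + ((z**2 + 3*z) + 4) = 8 + (4 + z**2 + 3*z) = 12 + z**2 + 3*z)
S(P) = (-67 + P)*(352 + P) (S(P) = (P + (12 + 17**2 + 3*17))*(P - 67) = (P + (12 + 289 + 51))*(-67 + P) = (P + 352)*(-67 + P) = (352 + P)*(-67 + P) = (-67 + P)*(352 + P))
63049/((M(x(10), -232)/S(-253))) = 63049/((12/(-23584 + (-253)**2 + 285*(-253)))) = 63049/((12/(-23584 + 64009 - 72105))) = 63049/((12/(-31680))) = 63049/((12*(-1/31680))) = 63049/(-1/2640) = 63049*(-2640) = -166449360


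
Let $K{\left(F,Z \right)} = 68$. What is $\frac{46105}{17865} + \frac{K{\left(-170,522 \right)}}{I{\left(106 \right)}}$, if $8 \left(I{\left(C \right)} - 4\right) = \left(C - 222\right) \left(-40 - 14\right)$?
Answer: $\frac{7499891}{2811951} \approx 2.6671$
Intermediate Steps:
$I{\left(C \right)} = \frac{3005}{2} - \frac{27 C}{4}$ ($I{\left(C \right)} = 4 + \frac{\left(C - 222\right) \left(-40 - 14\right)}{8} = 4 + \frac{\left(-222 + C\right) \left(-54\right)}{8} = 4 + \frac{11988 - 54 C}{8} = 4 - \left(- \frac{2997}{2} + \frac{27 C}{4}\right) = \frac{3005}{2} - \frac{27 C}{4}$)
$\frac{46105}{17865} + \frac{K{\left(-170,522 \right)}}{I{\left(106 \right)}} = \frac{46105}{17865} + \frac{68}{\frac{3005}{2} - \frac{1431}{2}} = 46105 \cdot \frac{1}{17865} + \frac{68}{\frac{3005}{2} - \frac{1431}{2}} = \frac{9221}{3573} + \frac{68}{787} = \frac{7499891}{2811951}$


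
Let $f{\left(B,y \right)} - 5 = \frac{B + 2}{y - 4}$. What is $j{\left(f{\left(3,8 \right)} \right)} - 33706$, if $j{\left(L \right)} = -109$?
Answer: $-33815$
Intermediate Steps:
$f{\left(B,y \right)} = 5 + \frac{2 + B}{-4 + y}$ ($f{\left(B,y \right)} = 5 + \frac{B + 2}{y - 4} = 5 + \frac{2 + B}{-4 + y}$)
$j{\left(f{\left(3,8 \right)} \right)} - 33706 = -109 - 33706 = -33815$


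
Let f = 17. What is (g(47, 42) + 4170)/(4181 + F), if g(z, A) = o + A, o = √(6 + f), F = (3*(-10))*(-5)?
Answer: 4212/4331 + √23/4331 ≈ 0.97363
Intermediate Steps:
F = 150 (F = -30*(-5) = 150)
o = √23 (o = √(6 + 17) = √23 ≈ 4.7958)
g(z, A) = A + √23 (g(z, A) = √23 + A = A + √23)
(g(47, 42) + 4170)/(4181 + F) = ((42 + √23) + 4170)/(4181 + 150) = (4212 + √23)/4331 = (4212 + √23)*(1/4331) = 4212/4331 + √23/4331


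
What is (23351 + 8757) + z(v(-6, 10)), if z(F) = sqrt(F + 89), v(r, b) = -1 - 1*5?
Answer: 32108 + sqrt(83) ≈ 32117.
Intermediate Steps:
v(r, b) = -6 (v(r, b) = -1 - 5 = -6)
z(F) = sqrt(89 + F)
(23351 + 8757) + z(v(-6, 10)) = (23351 + 8757) + sqrt(89 - 6) = 32108 + sqrt(83)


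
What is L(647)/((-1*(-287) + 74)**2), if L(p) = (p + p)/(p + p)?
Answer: 1/130321 ≈ 7.6734e-6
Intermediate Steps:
L(p) = 1 (L(p) = (2*p)/((2*p)) = (2*p)*(1/(2*p)) = 1)
L(647)/((-1*(-287) + 74)**2) = 1/(-1*(-287) + 74)**2 = 1/(287 + 74)**2 = 1/361**2 = 1/130321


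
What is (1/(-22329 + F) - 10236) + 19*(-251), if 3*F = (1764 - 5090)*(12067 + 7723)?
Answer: -988657347638/65888527 ≈ -15005.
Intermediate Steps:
F = -65821540/3 (F = ((1764 - 5090)*(12067 + 7723))/3 = (-3326*19790)/3 = (1/3)*(-65821540) = -65821540/3 ≈ -2.1941e+7)
(1/(-22329 + F) - 10236) + 19*(-251) = (1/(-22329 - 65821540/3) - 10236) + 19*(-251) = (1/(-65888527/3) - 10236) - 4769 = (-3/65888527 - 10236) - 4769 = -674434962375/65888527 - 4769 = -988657347638/65888527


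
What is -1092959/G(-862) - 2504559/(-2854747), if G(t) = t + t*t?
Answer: -180183259805/302677405422 ≈ -0.59530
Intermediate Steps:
G(t) = t + t²
-1092959/G(-862) - 2504559/(-2854747) = -1092959*(-1/(862*(1 - 862))) - 2504559/(-2854747) = -1092959/((-862*(-861))) - 2504559*(-1/2854747) = -1092959/742182 + 2504559/2854747 = -1092959*1/742182 + 2504559/2854747 = -156137/106026 + 2504559/2854747 = -180183259805/302677405422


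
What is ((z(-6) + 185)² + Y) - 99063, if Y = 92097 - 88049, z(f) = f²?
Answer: -46174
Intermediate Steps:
Y = 4048
((z(-6) + 185)² + Y) - 99063 = (((-6)² + 185)² + 4048) - 99063 = ((36 + 185)² + 4048) - 99063 = (221² + 4048) - 99063 = (48841 + 4048) - 99063 = 52889 - 99063 = -46174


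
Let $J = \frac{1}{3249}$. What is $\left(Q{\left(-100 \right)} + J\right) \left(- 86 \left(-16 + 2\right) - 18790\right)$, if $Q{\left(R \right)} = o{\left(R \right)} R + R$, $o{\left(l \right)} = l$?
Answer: $- \frac{62850607354}{361} \approx -1.741 \cdot 10^{8}$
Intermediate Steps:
$J = \frac{1}{3249} \approx 0.00030779$
$Q{\left(R \right)} = R + R^{2}$ ($Q{\left(R \right)} = R R + R = R^{2} + R = R + R^{2}$)
$\left(Q{\left(-100 \right)} + J\right) \left(- 86 \left(-16 + 2\right) - 18790\right) = \left(- 100 \left(1 - 100\right) + \frac{1}{3249}\right) \left(- 86 \left(-16 + 2\right) - 18790\right) = \left(\left(-100\right) \left(-99\right) + \frac{1}{3249}\right) \left(\left(-86\right) \left(-14\right) - 18790\right) = \left(9900 + \frac{1}{3249}\right) \left(1204 - 18790\right) = \frac{32165101}{3249} \left(-17586\right) = - \frac{62850607354}{361}$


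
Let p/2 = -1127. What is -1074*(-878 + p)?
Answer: 3363768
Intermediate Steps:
p = -2254 (p = 2*(-1127) = -2254)
-1074*(-878 + p) = -1074*(-878 - 2254) = -1074*(-3132) = 3363768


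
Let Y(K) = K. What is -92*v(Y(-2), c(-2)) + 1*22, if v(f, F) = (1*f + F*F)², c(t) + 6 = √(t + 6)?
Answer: -18010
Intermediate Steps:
c(t) = -6 + √(6 + t) (c(t) = -6 + √(t + 6) = -6 + √(6 + t))
v(f, F) = (f + F²)²
-92*v(Y(-2), c(-2)) + 1*22 = -92*(-2 + (-6 + √(6 - 2))²)² + 1*22 = -92*(-2 + (-6 + √4)²)² + 22 = -92*(-2 + (-6 + 2)²)² + 22 = -92*(-2 + (-4)²)² + 22 = -92*(-2 + 16)² + 22 = -92*14² + 22 = -92*196 + 22 = -18032 + 22 = -18010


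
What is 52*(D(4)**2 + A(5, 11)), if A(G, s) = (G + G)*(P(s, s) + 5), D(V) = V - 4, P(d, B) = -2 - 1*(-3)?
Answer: 3120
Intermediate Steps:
P(d, B) = 1 (P(d, B) = -2 + 3 = 1)
D(V) = -4 + V
A(G, s) = 12*G (A(G, s) = (G + G)*(1 + 5) = (2*G)*6 = 12*G)
52*(D(4)**2 + A(5, 11)) = 52*((-4 + 4)**2 + 12*5) = 52*(0**2 + 60) = 52*(0 + 60) = 52*60 = 3120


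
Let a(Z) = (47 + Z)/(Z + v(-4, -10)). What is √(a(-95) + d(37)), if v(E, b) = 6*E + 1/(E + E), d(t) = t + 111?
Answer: 2*√33695221/953 ≈ 12.182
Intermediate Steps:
d(t) = 111 + t
v(E, b) = 1/(2*E) + 6*E (v(E, b) = 6*E + 1/(2*E) = 1/(2*E) + 6*E)
a(Z) = (47 + Z)/(-193/8 + Z) (a(Z) = (47 + Z)/(Z + ((½)/(-4) + 6*(-4))) = (47 + Z)/(Z + ((½)*(-¼) - 24)) = (47 + Z)/(Z + (-⅛ - 24)) = (47 + Z)/(Z - 193/8) = (47 + Z)/(-193/8 + Z))
√(a(-95) + d(37)) = √(8*(47 - 95)/(-193 + 8*(-95)) + (111 + 37)) = √(8*(-48)/(-193 - 760) + 148) = √(8*(-48)/(-953) + 148) = √(8*(-1/953)*(-48) + 148) = √(384/953 + 148) = √(141428/953) = 2*√33695221/953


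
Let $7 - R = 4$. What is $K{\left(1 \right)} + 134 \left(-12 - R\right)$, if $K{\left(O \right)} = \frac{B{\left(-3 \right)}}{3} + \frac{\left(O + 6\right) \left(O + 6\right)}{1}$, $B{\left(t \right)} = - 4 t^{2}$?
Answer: $-1973$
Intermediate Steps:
$R = 3$ ($R = 7 - 4 = 3$)
$K{\left(O \right)} = -12 + \left(6 + O\right)^{2}$ ($K{\left(O \right)} = \frac{\left(-4\right) \left(-3\right)^{2}}{3} + \frac{\left(O + 6\right) \left(O + 6\right)}{1} = \left(-4\right) 9 \cdot \frac{1}{3} + \left(6 + O\right) \left(6 + O\right) 1 = \left(-36\right) \frac{1}{3} + \left(6 + O\right)^{2} \cdot 1 = -12 + \left(6 + O\right)^{2}$)
$K{\left(1 \right)} + 134 \left(-12 - R\right) = \left(-12 + \left(6 + 1\right)^{2}\right) + 134 \left(-12 - 3\right) = \left(-12 + 7^{2}\right) + 134 \left(-12 - 3\right) = \left(-12 + 49\right) + 134 \left(-15\right) = 37 - 2010 = -1973$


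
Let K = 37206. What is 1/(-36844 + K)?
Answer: 1/362 ≈ 0.0027624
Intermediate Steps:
1/(-36844 + K) = 1/(-36844 + 37206) = 1/362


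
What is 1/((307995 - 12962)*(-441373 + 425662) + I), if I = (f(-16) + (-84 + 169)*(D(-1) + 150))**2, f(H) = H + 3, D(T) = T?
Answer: -1/4475190359 ≈ -2.2345e-10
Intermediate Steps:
f(H) = 3 + H
I = 160073104 (I = ((3 - 16) + (-84 + 169)*(-1 + 150))**2 = (-13 + 85*149)**2 = (-13 + 12665)**2 = 12652**2 = 160073104)
1/((307995 - 12962)*(-441373 + 425662) + I) = 1/((307995 - 12962)*(-441373 + 425662) + 160073104) = 1/(295033*(-15711) + 160073104) = 1/(-4635263463 + 160073104) = 1/(-4475190359) = -1/4475190359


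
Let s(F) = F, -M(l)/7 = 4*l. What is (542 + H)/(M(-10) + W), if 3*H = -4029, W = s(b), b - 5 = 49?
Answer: -801/334 ≈ -2.3982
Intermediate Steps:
b = 54 (b = 5 + 49 = 54)
M(l) = -28*l
W = 54
H = -1343 (H = (1/3)*(-4029) = -1343)
(542 + H)/(M(-10) + W) = (542 - 1343)/(-28*(-10) + 54) = -801/(280 + 54) = -801/334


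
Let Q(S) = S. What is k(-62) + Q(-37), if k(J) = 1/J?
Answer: -2295/62 ≈ -37.016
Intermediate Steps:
k(-62) + Q(-37) = 1/(-62) - 37 = -1/62 - 37 = -2295/62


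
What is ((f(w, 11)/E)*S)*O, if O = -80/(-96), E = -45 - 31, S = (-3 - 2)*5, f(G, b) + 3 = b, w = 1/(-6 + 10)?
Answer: 125/57 ≈ 2.1930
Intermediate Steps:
w = 1/4 ≈ 0.25000
f(G, b) = -3 + b
S = -25 (S = -5*5 = -25)
E = -76
O = 5/6 (O = -80*(-1/96) = 5/6 ≈ 0.83333)
((f(w, 11)/E)*S)*O = (((-3 + 11)/(-76))*(-25))*(5/6) = ((8*(-1/76))*(-25))*(5/6) = -2/19*(-25)*(5/6) = (50/19)*(5/6) = 125/57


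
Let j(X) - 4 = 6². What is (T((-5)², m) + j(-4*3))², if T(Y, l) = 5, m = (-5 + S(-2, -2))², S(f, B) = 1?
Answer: 2025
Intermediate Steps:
m = 16 (m = (-5 + 1)² = (-4)² = 16)
j(X) = 40 (j(X) = 4 + 6² = 4 + 36 = 40)
(T((-5)², m) + j(-4*3))² = (5 + 40)² = 45² = 2025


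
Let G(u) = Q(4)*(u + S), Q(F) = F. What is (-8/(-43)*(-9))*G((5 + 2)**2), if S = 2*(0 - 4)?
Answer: -11808/43 ≈ -274.60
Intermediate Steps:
S = -8 (S = 2*(-4) = -8)
G(u) = -32 + 4*u (G(u) = 4*(u - 8) = 4*(-8 + u) = -32 + 4*u)
(-8/(-43)*(-9))*G((5 + 2)**2) = (-8/(-43)*(-9))*(-32 + 4*(5 + 2)**2) = (-8*(-1/43)*(-9))*(-32 + 4*7**2) = ((8/43)*(-9))*(-32 + 4*49) = -72*(-32 + 196)/43 = -72/43*164 = -11808/43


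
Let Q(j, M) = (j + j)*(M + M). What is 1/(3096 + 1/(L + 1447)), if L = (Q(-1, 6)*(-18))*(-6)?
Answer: 1145/3544919 ≈ 0.00032300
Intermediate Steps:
Q(j, M) = 4*M*j (Q(j, M) = (2*j)*(2*M) = 4*M*j)
L = -2592 (L = ((4*6*(-1))*(-18))*(-6) = -24*(-18)*(-6) = 432*(-6) = -2592)
1/(3096 + 1/(L + 1447)) = 1/(3096 + 1/(-2592 + 1447)) = 1/(3096 + 1/(-1145)) = 1/(3096 - 1/1145) = 1/(3544919/1145) = 1145/3544919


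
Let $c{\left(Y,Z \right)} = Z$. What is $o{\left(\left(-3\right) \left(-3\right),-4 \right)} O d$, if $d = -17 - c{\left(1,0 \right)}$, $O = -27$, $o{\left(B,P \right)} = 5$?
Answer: $2295$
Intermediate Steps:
$d = -17$ ($d = -17 - 0 = -17 + 0 = -17$)
$o{\left(\left(-3\right) \left(-3\right),-4 \right)} O d = 5 \left(-27\right) \left(-17\right) = \left(-135\right) \left(-17\right) = 2295$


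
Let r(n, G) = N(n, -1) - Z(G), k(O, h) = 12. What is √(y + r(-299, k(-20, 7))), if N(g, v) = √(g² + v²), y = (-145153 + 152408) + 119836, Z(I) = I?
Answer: √(127079 + √89402) ≈ 356.90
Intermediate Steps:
y = 127091 (y = 7255 + 119836 = 127091)
r(n, G) = √(1 + n²) - G (r(n, G) = √(n² + (-1)²) - G = √(n² + 1) - G = √(1 + n²) - G)
√(y + r(-299, k(-20, 7))) = √(127091 + (√(1 + (-299)²) - 1*12)) = √(127091 + (√(1 + 89401) - 12)) = √(127091 + (√89402 - 12)) = √(127091 + (-12 + √89402)) = √(127079 + √89402)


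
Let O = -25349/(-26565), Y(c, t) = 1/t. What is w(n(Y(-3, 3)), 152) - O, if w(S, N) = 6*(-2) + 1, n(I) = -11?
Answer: -317564/26565 ≈ -11.954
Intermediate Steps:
O = 25349/26565 (O = -25349*(-1/26565) = 25349/26565 ≈ 0.95423)
w(S, N) = -11 (w(S, N) = -12 + 1 = -11)
w(n(Y(-3, 3)), 152) - O = -11 - 1*25349/26565 = -11 - 25349/26565 = -317564/26565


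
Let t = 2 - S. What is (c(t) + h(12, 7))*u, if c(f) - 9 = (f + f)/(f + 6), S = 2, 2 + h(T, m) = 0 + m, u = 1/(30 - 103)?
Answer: -14/73 ≈ -0.19178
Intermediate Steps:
u = -1/73 (u = 1/(-73) = -1/73 ≈ -0.013699)
h(T, m) = -2 + m (h(T, m) = -2 + (0 + m) = -2 + m)
t = 0 (t = 2 - 1*2 = 2 - 2 = 0)
c(f) = 9 + 2*f/(6 + f) (c(f) = 9 + (f + f)/(f + 6) = 9 + (2*f)/(6 + f) = 9 + 2*f/(6 + f))
(c(t) + h(12, 7))*u = ((54 + 11*0)/(6 + 0) + (-2 + 7))*(-1/73) = ((54 + 0)/6 + 5)*(-1/73) = ((⅙)*54 + 5)*(-1/73) = (9 + 5)*(-1/73) = 14*(-1/73) = -14/73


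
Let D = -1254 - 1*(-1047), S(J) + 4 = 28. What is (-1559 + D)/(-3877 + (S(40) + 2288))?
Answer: 1766/1565 ≈ 1.1284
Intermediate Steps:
S(J) = 24 (S(J) = -4 + 28 = 24)
D = -207 (D = -1254 + 1047 = -207)
(-1559 + D)/(-3877 + (S(40) + 2288)) = (-1559 - 207)/(-3877 + (24 + 2288)) = -1766/(-3877 + 2312) = -1766/(-1565) = -1766*(-1/1565) = 1766/1565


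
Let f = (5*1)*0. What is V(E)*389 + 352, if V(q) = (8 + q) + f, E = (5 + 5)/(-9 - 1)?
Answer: 3075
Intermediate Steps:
f = 0 (f = 5*0 = 0)
E = -1 (E = 10/(-10) = 10*(-1/10) = -1)
V(q) = 8 + q (V(q) = (8 + q) + 0 = 8 + q)
V(E)*389 + 352 = (8 - 1)*389 + 352 = 7*389 + 352 = 2723 + 352 = 3075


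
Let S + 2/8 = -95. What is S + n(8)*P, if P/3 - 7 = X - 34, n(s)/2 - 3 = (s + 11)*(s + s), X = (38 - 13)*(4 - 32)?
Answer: -5356917/4 ≈ -1.3392e+6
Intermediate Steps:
S = -381/4 (S = -¼ - 95 = -381/4 ≈ -95.250)
X = -700 (X = 25*(-28) = -700)
n(s) = 6 + 4*s*(11 + s) (n(s) = 6 + 2*((s + 11)*(s + s)) = 6 + 2*((11 + s)*(2*s)) = 6 + 2*(2*s*(11 + s)) = 6 + 4*s*(11 + s))
P = -2181 (P = 21 + 3*(-700 - 34) = 21 + 3*(-734) = 21 - 2202 = -2181)
S + n(8)*P = -381/4 + (6 + 4*8² + 44*8)*(-2181) = -381/4 + (6 + 4*64 + 352)*(-2181) = -381/4 + (6 + 256 + 352)*(-2181) = -381/4 + 614*(-2181) = -381/4 - 1339134 = -5356917/4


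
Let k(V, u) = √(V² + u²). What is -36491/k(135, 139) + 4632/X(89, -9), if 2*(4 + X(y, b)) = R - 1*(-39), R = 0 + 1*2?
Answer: 3088/11 - 36491*√37546/37546 ≈ 92.404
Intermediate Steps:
R = 2 (R = 0 + 2 = 2)
X(y, b) = 33/2 (X(y, b) = -4 + (2 - 1*(-39))/2 = -4 + (2 + 39)/2 = -4 + (½)*41 = -4 + 41/2 = 33/2)
-36491/k(135, 139) + 4632/X(89, -9) = -36491/√(135² + 139²) + 4632/(33/2) = -36491/√(18225 + 19321) + 4632*(2/33) = -36491*√37546/37546 + 3088/11 = 3088/11 - 36491*√37546/37546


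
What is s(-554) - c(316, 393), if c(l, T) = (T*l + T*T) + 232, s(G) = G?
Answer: -279423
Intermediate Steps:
c(l, T) = 232 + T² + T*l (c(l, T) = (T*l + T²) + 232 = (T² + T*l) + 232 = 232 + T² + T*l)
s(-554) - c(316, 393) = -554 - (232 + 393² + 393*316) = -554 - (232 + 154449 + 124188) = -554 - 1*278869 = -554 - 278869 = -279423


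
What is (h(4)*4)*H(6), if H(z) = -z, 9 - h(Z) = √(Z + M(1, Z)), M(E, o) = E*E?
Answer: -216 + 24*√5 ≈ -162.33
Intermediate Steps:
M(E, o) = E²
h(Z) = 9 - √(1 + Z) (h(Z) = 9 - √(Z + 1²) = 9 - √(Z + 1) = 9 - √(1 + Z))
(h(4)*4)*H(6) = ((9 - √(1 + 4))*4)*(-1*6) = ((9 - √5)*4)*(-6) = (36 - 4*√5)*(-6) = -216 + 24*√5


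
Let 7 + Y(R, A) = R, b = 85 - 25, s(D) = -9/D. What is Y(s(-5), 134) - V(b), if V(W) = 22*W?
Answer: -6626/5 ≈ -1325.2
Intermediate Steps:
b = 60
Y(R, A) = -7 + R
Y(s(-5), 134) - V(b) = (-7 - 9/(-5)) - 22*60 = (-7 - 9*(-1/5)) - 1*1320 = (-7 + 9/5) - 1320 = -26/5 - 1320 = -6626/5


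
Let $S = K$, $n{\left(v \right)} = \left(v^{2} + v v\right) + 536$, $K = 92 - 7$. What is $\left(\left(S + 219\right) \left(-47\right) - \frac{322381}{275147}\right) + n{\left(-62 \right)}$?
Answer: $- \frac{1668813789}{275147} \approx -6065.2$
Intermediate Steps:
$K = 85$ ($K = 92 - 7 = 85$)
$n{\left(v \right)} = 536 + 2 v^{2}$ ($n{\left(v \right)} = \left(v^{2} + v^{2}\right) + 536 = 2 v^{2} + 536 = 536 + 2 v^{2}$)
$S = 85$
$\left(\left(S + 219\right) \left(-47\right) - \frac{322381}{275147}\right) + n{\left(-62 \right)} = \left(\left(85 + 219\right) \left(-47\right) - \frac{322381}{275147}\right) + \left(536 + 2 \left(-62\right)^{2}\right) = \left(304 \left(-47\right) - \frac{322381}{275147}\right) + \left(536 + 2 \cdot 3844\right) = \left(-14288 - \frac{322381}{275147}\right) + \left(536 + 7688\right) = - \frac{3931622717}{275147} + 8224 = - \frac{1668813789}{275147}$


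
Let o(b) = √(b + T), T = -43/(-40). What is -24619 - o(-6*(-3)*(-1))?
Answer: -24619 - I*√6770/20 ≈ -24619.0 - 4.114*I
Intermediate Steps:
T = 43/40 (T = -43*(-1/40) = 43/40 ≈ 1.0750)
o(b) = √(43/40 + b) (o(b) = √(b + 43/40) = √(43/40 + b))
-24619 - o(-6*(-3)*(-1)) = -24619 - √(430 + 400*(-6*(-3)*(-1)))/20 = -24619 - √(430 + 400*(18*(-1)))/20 = -24619 - √(430 + 400*(-18))/20 = -24619 - √(430 - 7200)/20 = -24619 - √(-6770)/20 = -24619 - I*√6770/20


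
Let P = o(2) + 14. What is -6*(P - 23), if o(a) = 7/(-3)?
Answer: 68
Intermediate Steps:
o(a) = -7/3 (o(a) = 7*(-⅓) = -7/3)
P = 35/3 (P = -7/3 + 14 = 35/3 ≈ 11.667)
-6*(P - 23) = -6*(35/3 - 23) = -6*(-34/3) = 68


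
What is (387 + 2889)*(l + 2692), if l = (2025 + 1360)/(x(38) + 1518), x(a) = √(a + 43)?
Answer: 4492563348/509 ≈ 8.8263e+6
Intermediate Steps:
x(a) = √(43 + a)
l = 3385/1527 (l = (2025 + 1360)/(√(43 + 38) + 1518) = 3385/(√81 + 1518) = 3385/(9 + 1518) = 3385/1527 ≈ 2.2168)
(387 + 2889)*(l + 2692) = (387 + 2889)*(3385/1527 + 2692) = 3276*(4114069/1527) = 4492563348/509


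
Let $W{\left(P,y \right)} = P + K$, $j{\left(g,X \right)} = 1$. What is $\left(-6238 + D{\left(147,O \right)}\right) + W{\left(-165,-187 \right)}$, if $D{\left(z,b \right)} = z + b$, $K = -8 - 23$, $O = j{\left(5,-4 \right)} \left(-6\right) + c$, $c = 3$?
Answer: $-6290$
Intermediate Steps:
$O = -3$ ($O = 1 \left(-6\right) + 3 = -6 + 3 = -3$)
$K = -31$
$D{\left(z,b \right)} = b + z$
$W{\left(P,y \right)} = -31 + P$ ($W{\left(P,y \right)} = P - 31 = -31 + P$)
$\left(-6238 + D{\left(147,O \right)}\right) + W{\left(-165,-187 \right)} = \left(-6238 + \left(-3 + 147\right)\right) - 196 = \left(-6238 + 144\right) - 196 = -6094 - 196 = -6290$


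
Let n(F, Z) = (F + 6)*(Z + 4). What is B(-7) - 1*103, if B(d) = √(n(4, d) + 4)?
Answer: -103 + I*√26 ≈ -103.0 + 5.099*I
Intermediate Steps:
n(F, Z) = (4 + Z)*(6 + F) (n(F, Z) = (6 + F)*(4 + Z) = (4 + Z)*(6 + F))
B(d) = √(44 + 10*d) (B(d) = √((24 + 4*4 + 6*d + 4*d) + 4) = √((24 + 16 + 6*d + 4*d) + 4) = √((40 + 10*d) + 4) = √(44 + 10*d))
B(-7) - 1*103 = √(44 + 10*(-7)) - 1*103 = √(44 - 70) - 103 = √(-26) - 103 = I*√26 - 103 = -103 + I*√26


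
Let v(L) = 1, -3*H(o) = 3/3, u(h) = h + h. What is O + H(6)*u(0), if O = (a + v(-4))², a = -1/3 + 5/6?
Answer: 9/4 ≈ 2.2500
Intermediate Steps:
u(h) = 2*h
a = ½ (a = -1*⅓ + 5*(⅙) = -⅓ + ⅚ = ½ ≈ 0.50000)
H(o) = -⅓ (H(o) = -1/3 = -⅓*1 = -⅓)
O = 9/4 (O = (½ + 1)² = (3/2)² = 9/4 ≈ 2.2500)
O + H(6)*u(0) = 9/4 - 2*0/3 = 9/4 - ⅓*0 = 9/4 + 0 = 9/4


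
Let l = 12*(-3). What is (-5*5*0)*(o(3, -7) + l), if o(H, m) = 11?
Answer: 0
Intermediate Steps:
l = -36
(-5*5*0)*(o(3, -7) + l) = (-5*5*0)*(11 - 36) = -25*0*(-25) = 0*(-25) = 0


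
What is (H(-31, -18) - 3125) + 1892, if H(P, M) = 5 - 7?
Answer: -1235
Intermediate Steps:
H(P, M) = -2
(H(-31, -18) - 3125) + 1892 = (-2 - 3125) + 1892 = -3127 + 1892 = -1235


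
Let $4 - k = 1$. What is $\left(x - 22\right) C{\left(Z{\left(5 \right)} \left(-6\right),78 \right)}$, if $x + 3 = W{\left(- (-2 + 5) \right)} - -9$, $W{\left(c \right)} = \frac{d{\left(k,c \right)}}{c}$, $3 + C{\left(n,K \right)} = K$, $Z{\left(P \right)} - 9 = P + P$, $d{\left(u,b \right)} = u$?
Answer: $-1275$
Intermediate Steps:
$k = 3$ ($k = 4 - 1 = 3$)
$Z{\left(P \right)} = 9 + 2 P$ ($Z{\left(P \right)} = 9 + \left(P + P\right) = 9 + 2 P$)
$C{\left(n,K \right)} = -3 + K$
$W{\left(c \right)} = \frac{3}{c}$
$x = 5$ ($x = -3 + \left(\frac{3}{\left(-1\right) \left(-2 + 5\right)} - -9\right) = -3 + \left(\frac{3}{\left(-1\right) 3} + 9\right) = -3 + \left(\frac{3}{-3} + 9\right) = -3 + \left(3 \left(- \frac{1}{3}\right) + 9\right) = -3 + \left(-1 + 9\right) = -3 + 8 = 5$)
$\left(x - 22\right) C{\left(Z{\left(5 \right)} \left(-6\right),78 \right)} = \left(5 - 22\right) \left(-3 + 78\right) = \left(-17\right) 75 = -1275$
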